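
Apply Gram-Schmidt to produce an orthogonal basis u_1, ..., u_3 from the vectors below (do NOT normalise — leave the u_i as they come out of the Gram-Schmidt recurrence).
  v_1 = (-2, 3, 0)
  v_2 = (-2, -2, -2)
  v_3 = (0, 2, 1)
Orthogonal basis:
  u_1 = (-2, 3, 0)
  u_2 = (-30/13, -20/13, -2)
  u_3 = (-3/38, -1/19, 5/38)

Apply the Gram-Schmidt recurrence
  u_1 = v_1
  u_i = v_i − Σ_{j<i} ((v_i · u_j) / (u_j · u_j)) · u_j.

Step by step this gives:
  u_1 = (-2, 3, 0)
  u_2 = (-30/13, -20/13, -2)
  u_3 = (-3/38, -1/19, 5/38)

Orthogonality check:
  u_2 · u_1 = 0 (should be 0)
  u_3 · u_1 = 0 (should be 0)
  u_3 · u_2 = 0 (should be 0)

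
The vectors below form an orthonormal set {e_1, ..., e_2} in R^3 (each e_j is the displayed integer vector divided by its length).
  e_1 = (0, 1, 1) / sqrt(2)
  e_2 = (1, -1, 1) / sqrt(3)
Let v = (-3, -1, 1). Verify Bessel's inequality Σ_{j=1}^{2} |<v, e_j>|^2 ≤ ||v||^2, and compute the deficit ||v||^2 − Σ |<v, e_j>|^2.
Σ |<v, e_j>|^2 = 1/3; ||v||^2 = 11; deficit = 32/3

Write each e_j = u_j / sqrt(<u_j, u_j>) where u_j is the displayed integer vector. Then <v, e_j> = <v, u_j> / sqrt(<u_j, u_j>), so |<v, e_j>|^2 = <v, u_j>^2 / <u_j, u_j>.
Coefficients: <v, e_1> = 0/sqrt(2), <v, e_2> = -1/sqrt(3).
Square and sum: Σ |<v, e_j>|^2 = 1/3.
Compute ||v||^2 = v·v = 11.
Deficit = 11 − 1/3 = 32/3 ≥ 0, confirming Bessel's inequality. (The deficit equals ||v − Σ <v,e_j> e_j||^2, the squared distance from v to span{e_j}.)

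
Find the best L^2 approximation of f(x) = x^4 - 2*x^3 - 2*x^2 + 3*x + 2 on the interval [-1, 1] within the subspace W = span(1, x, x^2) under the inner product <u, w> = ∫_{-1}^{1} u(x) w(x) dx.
g(x) = -8*x^2/7 + 9*x/5 + 67/35

The best approximation g ∈ W is the orthogonal projection of f onto W. Writing g = a_0 + a_1 x + a_2 x^2, the coefficients solve the normal equations G · a = b where
  G_{ij} = <φ_i, φ_j> and b_i = <f, φ_i>, with φ_0 = 1, φ_1 = x, φ_2 = x^2.
G =
  [2, 0, 2/3]
  [0, 2/3, 0]
  [2/3, 0, 2/5],
b = (46/15, 6/5, 86/105).
Solving gives a_0 = 67/35, a_1 = 9/5, a_2 = -8/7, so
  g(x) = -8*x^2/7 + 9*x/5 + 67/35.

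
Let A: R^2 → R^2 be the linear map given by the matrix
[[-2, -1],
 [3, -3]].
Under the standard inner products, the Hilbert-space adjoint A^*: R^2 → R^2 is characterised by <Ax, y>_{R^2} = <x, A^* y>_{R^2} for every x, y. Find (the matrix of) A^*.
A^* = A^T =
[[-2, 3],
 [-1, -3]]

For real matrices with standard dot products, the defining identity <Ax, y> = <x, A^* y> gives (Ax)^T y = x^T (A^*) y, i.e. x^T A^T y = x^T (A^*) y. Since this holds for all x, y, we must have A^* = A^T. Therefore
A^* =
[[-2, 3],
 [-1, -3]].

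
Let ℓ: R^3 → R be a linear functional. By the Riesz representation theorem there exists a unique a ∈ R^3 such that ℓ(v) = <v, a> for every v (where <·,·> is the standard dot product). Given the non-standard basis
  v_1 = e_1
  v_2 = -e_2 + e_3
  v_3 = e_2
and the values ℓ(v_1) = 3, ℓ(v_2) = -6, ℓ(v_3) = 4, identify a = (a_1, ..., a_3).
a = (3, 4, -2)

Write a = (a_1, ..., a_3) in the standard basis. For each basis vector v_i, ℓ(v_i) = <v_i, a> is a linear equation in the a_j's. Collect the n equations into a matrix system V a = ℓ, where row i of V is v_i (expressed in the standard basis). Since V is invertible (lower-triangular with 1s on the diagonal, up to permutation), solve by back-substitution:
  V =
[[1, 0, 0],
 [0, -1, 1],
 [0, 1, 0]]
  V a = (3, -6, 4)
Solving gives a = (3, 4, -2).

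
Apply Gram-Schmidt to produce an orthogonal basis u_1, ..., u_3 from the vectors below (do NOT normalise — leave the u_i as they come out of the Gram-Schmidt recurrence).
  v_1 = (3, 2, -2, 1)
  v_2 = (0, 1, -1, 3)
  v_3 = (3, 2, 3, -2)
Orthogonal basis:
  u_1 = (3, 2, -2, 1)
  u_2 = (-7/6, 2/9, -2/9, 47/18)
  u_3 = (135/149, 251/149, 494/149, 81/149)

Apply the Gram-Schmidt recurrence
  u_1 = v_1
  u_i = v_i − Σ_{j<i} ((v_i · u_j) / (u_j · u_j)) · u_j.

Step by step this gives:
  u_1 = (3, 2, -2, 1)
  u_2 = (-7/6, 2/9, -2/9, 47/18)
  u_3 = (135/149, 251/149, 494/149, 81/149)

Orthogonality check:
  u_2 · u_1 = 0 (should be 0)
  u_3 · u_1 = 0 (should be 0)
  u_3 · u_2 = 0 (should be 0)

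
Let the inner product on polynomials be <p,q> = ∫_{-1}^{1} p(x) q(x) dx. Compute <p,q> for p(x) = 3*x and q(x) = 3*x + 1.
<p,q> = 6

Expand the product: p(x)·q(x) = 9*x^2 + 3*x.
∫_{-1}^{1} of each monomial x^k gives [2/(k+1) if k even, 0 if k odd]. Integrating term-by-term (or equivalently evaluating the antiderivative F(x) = 3*x^3 + 3*x^2/2 at the endpoints):
  F(1) − F(−1) = 9/2 − (-3/2) = 6.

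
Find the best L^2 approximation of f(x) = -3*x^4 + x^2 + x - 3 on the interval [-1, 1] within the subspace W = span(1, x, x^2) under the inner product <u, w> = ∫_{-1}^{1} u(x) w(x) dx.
g(x) = -11*x^2/7 + x - 96/35

The best approximation g ∈ W is the orthogonal projection of f onto W. Writing g = a_0 + a_1 x + a_2 x^2, the coefficients solve the normal equations G · a = b where
  G_{ij} = <φ_i, φ_j> and b_i = <f, φ_i>, with φ_0 = 1, φ_1 = x, φ_2 = x^2.
G =
  [2, 0, 2/3]
  [0, 2/3, 0]
  [2/3, 0, 2/5],
b = (-98/15, 2/3, -86/35).
Solving gives a_0 = -96/35, a_1 = 1, a_2 = -11/7, so
  g(x) = -11*x^2/7 + x - 96/35.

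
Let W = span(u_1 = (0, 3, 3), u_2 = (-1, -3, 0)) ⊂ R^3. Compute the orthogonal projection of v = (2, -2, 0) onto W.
proj_W(v) = (-2/11, -14/11, -8/11)

Set up U = [u_1 | ... | u_2] ∈ R^(3×2). The projector onto W = col(U) is P = U (U^T U)^(-1) U^T.
Compute U^T U =
  [18, -9]
  [-9, 10],
and U^T v = (-6, 4).
Solve U^T U · c = U^T v for the coefficients: c = (-8/33, 2/11). The projection is proj_W(v) = U c.
Check: (v - proj_W(v)) · u_1 = 0  (should be 0).
Check: (v - proj_W(v)) · u_2 = 0  (should be 0).
Result: proj_W(v) = (-2/11, -14/11, -8/11).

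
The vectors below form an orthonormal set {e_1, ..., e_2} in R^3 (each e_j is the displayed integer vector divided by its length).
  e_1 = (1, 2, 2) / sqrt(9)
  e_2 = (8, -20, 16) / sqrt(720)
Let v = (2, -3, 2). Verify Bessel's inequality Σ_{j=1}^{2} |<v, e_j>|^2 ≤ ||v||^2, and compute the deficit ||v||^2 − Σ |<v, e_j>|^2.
Σ |<v, e_j>|^2 = 81/5; ||v||^2 = 17; deficit = 4/5

Write each e_j = u_j / sqrt(<u_j, u_j>) where u_j is the displayed integer vector. Then <v, e_j> = <v, u_j> / sqrt(<u_j, u_j>), so |<v, e_j>|^2 = <v, u_j>^2 / <u_j, u_j>.
Coefficients: <v, e_1> = 0/sqrt(9), <v, e_2> = 108/sqrt(720).
Square and sum: Σ |<v, e_j>|^2 = 81/5.
Compute ||v||^2 = v·v = 17.
Deficit = 17 − 81/5 = 4/5 ≥ 0, confirming Bessel's inequality. (The deficit equals ||v − Σ <v,e_j> e_j||^2, the squared distance from v to span{e_j}.)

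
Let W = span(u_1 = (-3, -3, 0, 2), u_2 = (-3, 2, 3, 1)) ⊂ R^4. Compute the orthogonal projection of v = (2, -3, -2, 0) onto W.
proj_W(v) = (756/481, -1299/481, -1233/481, -93/481)

Set up U = [u_1 | ... | u_2] ∈ R^(4×2). The projector onto W = col(U) is P = U (U^T U)^(-1) U^T.
Compute U^T U =
  [22, 5]
  [5, 23],
and U^T v = (3, -18).
Solve U^T U · c = U^T v for the coefficients: c = (159/481, -411/481). The projection is proj_W(v) = U c.
Check: (v - proj_W(v)) · u_1 = 0  (should be 0).
Check: (v - proj_W(v)) · u_2 = 0  (should be 0).
Result: proj_W(v) = (756/481, -1299/481, -1233/481, -93/481).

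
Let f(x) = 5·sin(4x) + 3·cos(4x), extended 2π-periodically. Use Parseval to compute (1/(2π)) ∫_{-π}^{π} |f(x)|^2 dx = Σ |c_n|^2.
Σ |c_n|^2 = 17

Expand |f|^2 and use orthogonality of {sin(nx), cos(mx)} on [-π, π]:
  ∫_{-π}^{π} sin(nx)^2 dx = π, ∫ cos(mx)^2 dx = π, and cross terms integrate to 0.
So ∫_{-π}^{π} f(x)^2 dx = 5^2 · π + 3^2 · π = (25 + 9)π.
Divide by 2π: (25 + 9)/2 = 17.
By Parseval, this equals Σ |c_n|^2.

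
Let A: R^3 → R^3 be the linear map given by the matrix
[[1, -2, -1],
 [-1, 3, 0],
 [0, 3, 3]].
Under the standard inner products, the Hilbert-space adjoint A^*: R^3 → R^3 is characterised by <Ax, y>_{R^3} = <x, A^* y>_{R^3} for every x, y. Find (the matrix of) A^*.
A^* = A^T =
[[1, -1, 0],
 [-2, 3, 3],
 [-1, 0, 3]]

For real matrices with standard dot products, the defining identity <Ax, y> = <x, A^* y> gives (Ax)^T y = x^T (A^*) y, i.e. x^T A^T y = x^T (A^*) y. Since this holds for all x, y, we must have A^* = A^T. Therefore
A^* =
[[1, -1, 0],
 [-2, 3, 3],
 [-1, 0, 3]].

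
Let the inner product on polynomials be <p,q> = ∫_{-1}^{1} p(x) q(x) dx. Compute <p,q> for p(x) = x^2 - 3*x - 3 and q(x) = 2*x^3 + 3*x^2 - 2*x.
<p,q> = -16/5

Expand the product: p(x)·q(x) = 2*x^5 - 3*x^4 - 17*x^3 - 3*x^2 + 6*x.
∫_{-1}^{1} of each monomial x^k gives [2/(k+1) if k even, 0 if k odd]. Integrating term-by-term (or equivalently evaluating the antiderivative F(x) = x^6/3 - 3*x^5/5 - 17*x^4/4 - x^3 + 3*x^2 at the endpoints):
  F(1) − F(−1) = -151/60 − (41/60) = -16/5.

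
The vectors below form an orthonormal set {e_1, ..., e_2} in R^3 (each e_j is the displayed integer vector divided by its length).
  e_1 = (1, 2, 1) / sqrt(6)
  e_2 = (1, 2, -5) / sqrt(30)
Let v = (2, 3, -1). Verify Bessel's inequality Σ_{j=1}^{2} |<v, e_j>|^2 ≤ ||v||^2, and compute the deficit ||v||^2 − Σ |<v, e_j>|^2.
Σ |<v, e_j>|^2 = 69/5; ||v||^2 = 14; deficit = 1/5

Write each e_j = u_j / sqrt(<u_j, u_j>) where u_j is the displayed integer vector. Then <v, e_j> = <v, u_j> / sqrt(<u_j, u_j>), so |<v, e_j>|^2 = <v, u_j>^2 / <u_j, u_j>.
Coefficients: <v, e_1> = 7/sqrt(6), <v, e_2> = 13/sqrt(30).
Square and sum: Σ |<v, e_j>|^2 = 69/5.
Compute ||v||^2 = v·v = 14.
Deficit = 14 − 69/5 = 1/5 ≥ 0, confirming Bessel's inequality. (The deficit equals ||v − Σ <v,e_j> e_j||^2, the squared distance from v to span{e_j}.)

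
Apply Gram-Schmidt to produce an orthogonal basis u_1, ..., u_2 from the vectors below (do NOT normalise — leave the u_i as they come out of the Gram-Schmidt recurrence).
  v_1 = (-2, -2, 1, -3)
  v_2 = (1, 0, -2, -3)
Orthogonal basis:
  u_1 = (-2, -2, 1, -3)
  u_2 = (14/9, 5/9, -41/18, -13/6)

Apply the Gram-Schmidt recurrence
  u_1 = v_1
  u_i = v_i − Σ_{j<i} ((v_i · u_j) / (u_j · u_j)) · u_j.

Step by step this gives:
  u_1 = (-2, -2, 1, -3)
  u_2 = (14/9, 5/9, -41/18, -13/6)

Orthogonality check:
  u_2 · u_1 = 0 (should be 0)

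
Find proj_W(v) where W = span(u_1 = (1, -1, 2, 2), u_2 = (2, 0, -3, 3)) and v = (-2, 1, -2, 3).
proj_W(v) = (5/6, 11/54, -53/27, 31/27)

Set up U = [u_1 | ... | u_2] ∈ R^(4×2). The projector onto W = col(U) is P = U (U^T U)^(-1) U^T.
Compute U^T U =
  [10, 2]
  [2, 22],
and U^T v = (-1, 11).
Solve U^T U · c = U^T v for the coefficients: c = (-11/54, 14/27). The projection is proj_W(v) = U c.
Check: (v - proj_W(v)) · u_1 = 0  (should be 0).
Check: (v - proj_W(v)) · u_2 = 0  (should be 0).
Result: proj_W(v) = (5/6, 11/54, -53/27, 31/27).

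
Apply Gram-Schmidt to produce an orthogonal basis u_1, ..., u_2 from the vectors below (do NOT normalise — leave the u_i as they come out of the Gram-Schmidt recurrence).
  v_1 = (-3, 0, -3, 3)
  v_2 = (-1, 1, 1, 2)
Orthogonal basis:
  u_1 = (-3, 0, -3, 3)
  u_2 = (-1/3, 1, 5/3, 4/3)

Apply the Gram-Schmidt recurrence
  u_1 = v_1
  u_i = v_i − Σ_{j<i} ((v_i · u_j) / (u_j · u_j)) · u_j.

Step by step this gives:
  u_1 = (-3, 0, -3, 3)
  u_2 = (-1/3, 1, 5/3, 4/3)

Orthogonality check:
  u_2 · u_1 = 0 (should be 0)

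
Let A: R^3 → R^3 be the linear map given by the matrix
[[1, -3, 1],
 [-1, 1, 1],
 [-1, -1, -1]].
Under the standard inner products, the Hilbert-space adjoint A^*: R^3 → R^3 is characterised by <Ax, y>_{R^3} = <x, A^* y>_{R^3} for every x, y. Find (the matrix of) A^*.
A^* = A^T =
[[1, -1, -1],
 [-3, 1, -1],
 [1, 1, -1]]

For real matrices with standard dot products, the defining identity <Ax, y> = <x, A^* y> gives (Ax)^T y = x^T (A^*) y, i.e. x^T A^T y = x^T (A^*) y. Since this holds for all x, y, we must have A^* = A^T. Therefore
A^* =
[[1, -1, -1],
 [-3, 1, -1],
 [1, 1, -1]].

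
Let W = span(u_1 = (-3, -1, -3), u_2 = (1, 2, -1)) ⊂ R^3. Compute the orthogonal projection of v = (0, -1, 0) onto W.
proj_W(v) = (-21/55, -37/55, 3/11)

Set up U = [u_1 | ... | u_2] ∈ R^(3×2). The projector onto W = col(U) is P = U (U^T U)^(-1) U^T.
Compute U^T U =
  [19, -2]
  [-2, 6],
and U^T v = (1, -2).
Solve U^T U · c = U^T v for the coefficients: c = (1/55, -18/55). The projection is proj_W(v) = U c.
Check: (v - proj_W(v)) · u_1 = 0  (should be 0).
Check: (v - proj_W(v)) · u_2 = 0  (should be 0).
Result: proj_W(v) = (-21/55, -37/55, 3/11).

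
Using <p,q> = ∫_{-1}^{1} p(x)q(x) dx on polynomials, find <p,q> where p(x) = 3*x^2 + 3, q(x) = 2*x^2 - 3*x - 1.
<p,q> = -8/5

Expand the product: p(x)·q(x) = 6*x^4 - 9*x^3 + 3*x^2 - 9*x - 3.
∫_{-1}^{1} of each monomial x^k gives [2/(k+1) if k even, 0 if k odd]. Integrating term-by-term (or equivalently evaluating the antiderivative F(x) = 6*x^5/5 - 9*x^4/4 + x^3 - 9*x^2/2 - 3*x at the endpoints):
  F(1) − F(−1) = -151/20 − (-119/20) = -8/5.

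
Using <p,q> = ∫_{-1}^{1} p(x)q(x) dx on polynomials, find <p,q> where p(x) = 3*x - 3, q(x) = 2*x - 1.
<p,q> = 10

Expand the product: p(x)·q(x) = 6*x^2 - 9*x + 3.
∫_{-1}^{1} of each monomial x^k gives [2/(k+1) if k even, 0 if k odd]. Integrating term-by-term (or equivalently evaluating the antiderivative F(x) = 2*x^3 - 9*x^2/2 + 3*x at the endpoints):
  F(1) − F(−1) = 1/2 − (-19/2) = 10.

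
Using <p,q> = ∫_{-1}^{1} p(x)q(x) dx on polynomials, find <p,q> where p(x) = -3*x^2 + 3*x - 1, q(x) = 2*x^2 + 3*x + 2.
<p,q> = -86/15

Expand the product: p(x)·q(x) = -6*x^4 - 3*x^3 + x^2 + 3*x - 2.
∫_{-1}^{1} of each monomial x^k gives [2/(k+1) if k even, 0 if k odd]. Integrating term-by-term (or equivalently evaluating the antiderivative F(x) = -6*x^5/5 - 3*x^4/4 + x^3/3 + 3*x^2/2 - 2*x at the endpoints):
  F(1) − F(−1) = -127/60 − (217/60) = -86/15.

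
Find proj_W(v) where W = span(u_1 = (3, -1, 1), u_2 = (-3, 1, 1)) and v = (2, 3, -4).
proj_W(v) = (9/10, -3/10, -4)

Set up U = [u_1 | ... | u_2] ∈ R^(3×2). The projector onto W = col(U) is P = U (U^T U)^(-1) U^T.
Compute U^T U =
  [11, -9]
  [-9, 11],
and U^T v = (-1, -7).
Solve U^T U · c = U^T v for the coefficients: c = (-37/20, -43/20). The projection is proj_W(v) = U c.
Check: (v - proj_W(v)) · u_1 = 0  (should be 0).
Check: (v - proj_W(v)) · u_2 = 0  (should be 0).
Result: proj_W(v) = (9/10, -3/10, -4).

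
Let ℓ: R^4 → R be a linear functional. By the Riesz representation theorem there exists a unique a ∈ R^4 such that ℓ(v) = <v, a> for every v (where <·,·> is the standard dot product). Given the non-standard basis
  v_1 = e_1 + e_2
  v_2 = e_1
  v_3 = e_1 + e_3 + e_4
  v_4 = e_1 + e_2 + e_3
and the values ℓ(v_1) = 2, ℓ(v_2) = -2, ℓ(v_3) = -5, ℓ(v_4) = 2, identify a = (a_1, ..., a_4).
a = (-2, 4, 0, -3)

Write a = (a_1, ..., a_4) in the standard basis. For each basis vector v_i, ℓ(v_i) = <v_i, a> is a linear equation in the a_j's. Collect the n equations into a matrix system V a = ℓ, where row i of V is v_i (expressed in the standard basis). Since V is invertible (lower-triangular with 1s on the diagonal, up to permutation), solve by back-substitution:
  V =
[[1, 1, 0, 0],
 [1, 0, 0, 0],
 [1, 0, 1, 1],
 [1, 1, 1, 0]]
  V a = (2, -2, -5, 2)
Solving gives a = (-2, 4, 0, -3).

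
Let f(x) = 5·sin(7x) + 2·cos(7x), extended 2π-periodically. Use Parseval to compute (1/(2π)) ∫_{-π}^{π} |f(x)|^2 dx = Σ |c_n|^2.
Σ |c_n|^2 = 29/2

Expand |f|^2 and use orthogonality of {sin(nx), cos(mx)} on [-π, π]:
  ∫_{-π}^{π} sin(nx)^2 dx = π, ∫ cos(mx)^2 dx = π, and cross terms integrate to 0.
So ∫_{-π}^{π} f(x)^2 dx = 5^2 · π + 2^2 · π = (25 + 4)π.
Divide by 2π: (25 + 4)/2 = 29/2.
By Parseval, this equals Σ |c_n|^2.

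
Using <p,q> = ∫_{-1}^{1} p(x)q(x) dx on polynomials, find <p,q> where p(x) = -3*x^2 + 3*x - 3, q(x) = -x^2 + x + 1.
<p,q> = -14/5

Expand the product: p(x)·q(x) = 3*x^4 - 6*x^3 + 3*x^2 - 3.
∫_{-1}^{1} of each monomial x^k gives [2/(k+1) if k even, 0 if k odd]. Integrating term-by-term (or equivalently evaluating the antiderivative F(x) = 3*x^5/5 - 3*x^4/2 + x^3 - 3*x at the endpoints):
  F(1) − F(−1) = -29/10 − (-1/10) = -14/5.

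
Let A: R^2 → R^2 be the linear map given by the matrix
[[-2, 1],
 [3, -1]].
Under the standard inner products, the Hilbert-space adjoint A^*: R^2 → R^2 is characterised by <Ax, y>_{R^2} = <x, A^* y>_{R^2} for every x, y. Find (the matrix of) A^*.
A^* = A^T =
[[-2, 3],
 [1, -1]]

For real matrices with standard dot products, the defining identity <Ax, y> = <x, A^* y> gives (Ax)^T y = x^T (A^*) y, i.e. x^T A^T y = x^T (A^*) y. Since this holds for all x, y, we must have A^* = A^T. Therefore
A^* =
[[-2, 3],
 [1, -1]].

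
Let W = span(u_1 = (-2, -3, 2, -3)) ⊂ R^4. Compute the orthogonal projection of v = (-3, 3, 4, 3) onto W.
proj_W(v) = (4/13, 6/13, -4/13, 6/13)

Set up U = [u_1 | ... | u_1] ∈ R^(4×1). The projector onto W = col(U) is P = U (U^T U)^(-1) U^T.
Compute U^T U =
  [26],
and U^T v = (-4).
Solve U^T U · c = U^T v for the coefficients: c = (-2/13). The projection is proj_W(v) = U c.
Check: (v - proj_W(v)) · u_1 = 0  (should be 0).
Result: proj_W(v) = (4/13, 6/13, -4/13, 6/13).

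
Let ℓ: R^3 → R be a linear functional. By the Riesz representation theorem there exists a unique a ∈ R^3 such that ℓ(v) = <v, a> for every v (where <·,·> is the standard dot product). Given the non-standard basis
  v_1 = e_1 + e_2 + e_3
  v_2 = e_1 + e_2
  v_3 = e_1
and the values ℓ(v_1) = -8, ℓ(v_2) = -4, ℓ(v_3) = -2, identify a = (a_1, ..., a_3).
a = (-2, -2, -4)

Write a = (a_1, ..., a_3) in the standard basis. For each basis vector v_i, ℓ(v_i) = <v_i, a> is a linear equation in the a_j's. Collect the n equations into a matrix system V a = ℓ, where row i of V is v_i (expressed in the standard basis). Since V is invertible (lower-triangular with 1s on the diagonal, up to permutation), solve by back-substitution:
  V =
[[1, 1, 1],
 [1, 1, 0],
 [1, 0, 0]]
  V a = (-8, -4, -2)
Solving gives a = (-2, -2, -4).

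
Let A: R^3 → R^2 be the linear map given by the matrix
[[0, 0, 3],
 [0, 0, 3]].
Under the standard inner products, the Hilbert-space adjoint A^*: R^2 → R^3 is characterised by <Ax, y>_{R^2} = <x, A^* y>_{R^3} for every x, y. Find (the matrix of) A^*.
A^* = A^T =
[[0, 0],
 [0, 0],
 [3, 3]]

For real matrices with standard dot products, the defining identity <Ax, y> = <x, A^* y> gives (Ax)^T y = x^T (A^*) y, i.e. x^T A^T y = x^T (A^*) y. Since this holds for all x, y, we must have A^* = A^T. Therefore
A^* =
[[0, 0],
 [0, 0],
 [3, 3]].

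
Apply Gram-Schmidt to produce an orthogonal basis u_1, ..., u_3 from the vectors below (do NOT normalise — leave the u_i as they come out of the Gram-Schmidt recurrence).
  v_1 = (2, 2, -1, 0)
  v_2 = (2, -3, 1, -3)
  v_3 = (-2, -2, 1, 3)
Orthogonal basis:
  u_1 = (2, 2, -1, 0)
  u_2 = (8/3, -7/3, 2/3, -3)
  u_3 = (12/11, -21/22, 3/11, 39/22)

Apply the Gram-Schmidt recurrence
  u_1 = v_1
  u_i = v_i − Σ_{j<i} ((v_i · u_j) / (u_j · u_j)) · u_j.

Step by step this gives:
  u_1 = (2, 2, -1, 0)
  u_2 = (8/3, -7/3, 2/3, -3)
  u_3 = (12/11, -21/22, 3/11, 39/22)

Orthogonality check:
  u_2 · u_1 = 0 (should be 0)
  u_3 · u_1 = 0 (should be 0)
  u_3 · u_2 = 0 (should be 0)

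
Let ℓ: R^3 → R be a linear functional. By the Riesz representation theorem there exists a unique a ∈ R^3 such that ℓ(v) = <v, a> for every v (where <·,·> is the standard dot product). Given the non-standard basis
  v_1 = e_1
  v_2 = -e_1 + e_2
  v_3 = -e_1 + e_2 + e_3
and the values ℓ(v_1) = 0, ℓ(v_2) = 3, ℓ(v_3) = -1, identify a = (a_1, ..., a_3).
a = (0, 3, -4)

Write a = (a_1, ..., a_3) in the standard basis. For each basis vector v_i, ℓ(v_i) = <v_i, a> is a linear equation in the a_j's. Collect the n equations into a matrix system V a = ℓ, where row i of V is v_i (expressed in the standard basis). Since V is invertible (lower-triangular with 1s on the diagonal, up to permutation), solve by back-substitution:
  V =
[[1, 0, 0],
 [-1, 1, 0],
 [-1, 1, 1]]
  V a = (0, 3, -1)
Solving gives a = (0, 3, -4).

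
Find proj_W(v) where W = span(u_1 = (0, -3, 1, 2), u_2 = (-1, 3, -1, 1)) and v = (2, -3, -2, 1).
proj_W(v) = (5/13, -63/26, 21/26, 6/13)

Set up U = [u_1 | ... | u_2] ∈ R^(4×2). The projector onto W = col(U) is P = U (U^T U)^(-1) U^T.
Compute U^T U =
  [14, -8]
  [-8, 12],
and U^T v = (9, -8).
Solve U^T U · c = U^T v for the coefficients: c = (11/26, -5/13). The projection is proj_W(v) = U c.
Check: (v - proj_W(v)) · u_1 = 0  (should be 0).
Check: (v - proj_W(v)) · u_2 = 0  (should be 0).
Result: proj_W(v) = (5/13, -63/26, 21/26, 6/13).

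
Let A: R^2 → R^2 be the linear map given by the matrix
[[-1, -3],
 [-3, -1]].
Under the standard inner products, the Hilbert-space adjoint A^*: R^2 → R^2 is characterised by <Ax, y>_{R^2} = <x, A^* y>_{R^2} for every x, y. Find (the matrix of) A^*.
A^* = A^T =
[[-1, -3],
 [-3, -1]]

For real matrices with standard dot products, the defining identity <Ax, y> = <x, A^* y> gives (Ax)^T y = x^T (A^*) y, i.e. x^T A^T y = x^T (A^*) y. Since this holds for all x, y, we must have A^* = A^T. Therefore
A^* =
[[-1, -3],
 [-3, -1]].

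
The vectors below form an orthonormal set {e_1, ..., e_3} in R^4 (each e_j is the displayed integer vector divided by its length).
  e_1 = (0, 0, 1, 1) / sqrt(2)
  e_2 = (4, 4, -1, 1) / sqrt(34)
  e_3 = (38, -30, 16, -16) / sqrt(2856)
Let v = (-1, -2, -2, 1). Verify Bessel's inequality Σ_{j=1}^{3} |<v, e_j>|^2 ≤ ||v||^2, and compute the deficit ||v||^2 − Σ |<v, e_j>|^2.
Σ |<v, e_j>|^2 = 131/42; ||v||^2 = 10; deficit = 289/42

Write each e_j = u_j / sqrt(<u_j, u_j>) where u_j is the displayed integer vector. Then <v, e_j> = <v, u_j> / sqrt(<u_j, u_j>), so |<v, e_j>|^2 = <v, u_j>^2 / <u_j, u_j>.
Coefficients: <v, e_1> = -1/sqrt(2), <v, e_2> = -9/sqrt(34), <v, e_3> = -26/sqrt(2856).
Square and sum: Σ |<v, e_j>|^2 = 131/42.
Compute ||v||^2 = v·v = 10.
Deficit = 10 − 131/42 = 289/42 ≥ 0, confirming Bessel's inequality. (The deficit equals ||v − Σ <v,e_j> e_j||^2, the squared distance from v to span{e_j}.)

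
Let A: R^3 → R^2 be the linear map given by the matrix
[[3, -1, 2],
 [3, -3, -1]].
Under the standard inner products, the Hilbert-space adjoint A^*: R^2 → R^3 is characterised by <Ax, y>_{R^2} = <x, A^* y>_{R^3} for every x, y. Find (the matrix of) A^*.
A^* = A^T =
[[3, 3],
 [-1, -3],
 [2, -1]]

For real matrices with standard dot products, the defining identity <Ax, y> = <x, A^* y> gives (Ax)^T y = x^T (A^*) y, i.e. x^T A^T y = x^T (A^*) y. Since this holds for all x, y, we must have A^* = A^T. Therefore
A^* =
[[3, 3],
 [-1, -3],
 [2, -1]].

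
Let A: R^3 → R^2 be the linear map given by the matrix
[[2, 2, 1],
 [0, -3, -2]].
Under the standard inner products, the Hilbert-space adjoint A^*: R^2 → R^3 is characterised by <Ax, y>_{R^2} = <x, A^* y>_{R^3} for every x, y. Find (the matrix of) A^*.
A^* = A^T =
[[2, 0],
 [2, -3],
 [1, -2]]

For real matrices with standard dot products, the defining identity <Ax, y> = <x, A^* y> gives (Ax)^T y = x^T (A^*) y, i.e. x^T A^T y = x^T (A^*) y. Since this holds for all x, y, we must have A^* = A^T. Therefore
A^* =
[[2, 0],
 [2, -3],
 [1, -2]].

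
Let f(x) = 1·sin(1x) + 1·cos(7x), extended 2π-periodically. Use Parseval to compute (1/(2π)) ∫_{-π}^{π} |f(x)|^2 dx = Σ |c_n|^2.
Σ |c_n|^2 = 1

Expand |f|^2 and use orthogonality of {sin(nx), cos(mx)} on [-π, π]:
  ∫_{-π}^{π} sin(nx)^2 dx = π, ∫ cos(mx)^2 dx = π, and cross terms integrate to 0.
So ∫_{-π}^{π} f(x)^2 dx = 1^2 · π + 1^2 · π = (1 + 1)π.
Divide by 2π: (1 + 1)/2 = 1.
By Parseval, this equals Σ |c_n|^2.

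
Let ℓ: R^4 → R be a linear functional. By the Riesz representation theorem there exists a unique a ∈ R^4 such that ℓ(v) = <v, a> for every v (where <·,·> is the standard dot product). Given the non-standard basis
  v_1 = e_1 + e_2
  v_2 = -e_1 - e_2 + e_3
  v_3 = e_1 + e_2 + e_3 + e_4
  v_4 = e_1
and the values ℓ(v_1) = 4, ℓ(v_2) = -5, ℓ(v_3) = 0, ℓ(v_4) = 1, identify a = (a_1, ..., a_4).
a = (1, 3, -1, -3)

Write a = (a_1, ..., a_4) in the standard basis. For each basis vector v_i, ℓ(v_i) = <v_i, a> is a linear equation in the a_j's. Collect the n equations into a matrix system V a = ℓ, where row i of V is v_i (expressed in the standard basis). Since V is invertible (lower-triangular with 1s on the diagonal, up to permutation), solve by back-substitution:
  V =
[[1, 1, 0, 0],
 [-1, -1, 1, 0],
 [1, 1, 1, 1],
 [1, 0, 0, 0]]
  V a = (4, -5, 0, 1)
Solving gives a = (1, 3, -1, -3).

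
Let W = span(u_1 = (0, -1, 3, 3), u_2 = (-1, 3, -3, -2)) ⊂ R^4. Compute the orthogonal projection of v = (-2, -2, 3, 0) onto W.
proj_W(v) = (49/113, -166/113, 204/113, 155/113)

Set up U = [u_1 | ... | u_2] ∈ R^(4×2). The projector onto W = col(U) is P = U (U^T U)^(-1) U^T.
Compute U^T U =
  [19, -18]
  [-18, 23],
and U^T v = (11, -13).
Solve U^T U · c = U^T v for the coefficients: c = (19/113, -49/113). The projection is proj_W(v) = U c.
Check: (v - proj_W(v)) · u_1 = 0  (should be 0).
Check: (v - proj_W(v)) · u_2 = 0  (should be 0).
Result: proj_W(v) = (49/113, -166/113, 204/113, 155/113).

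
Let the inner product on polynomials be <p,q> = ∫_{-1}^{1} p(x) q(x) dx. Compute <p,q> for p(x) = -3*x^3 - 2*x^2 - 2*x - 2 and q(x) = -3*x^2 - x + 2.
<p,q> = -26/15

Expand the product: p(x)·q(x) = 9*x^5 + 9*x^4 + 2*x^3 + 4*x^2 - 2*x - 4.
∫_{-1}^{1} of each monomial x^k gives [2/(k+1) if k even, 0 if k odd]. Integrating term-by-term (or equivalently evaluating the antiderivative F(x) = 3*x^6/2 + 9*x^5/5 + x^4/2 + 4*x^3/3 - x^2 - 4*x at the endpoints):
  F(1) − F(−1) = 2/15 − (28/15) = -26/15.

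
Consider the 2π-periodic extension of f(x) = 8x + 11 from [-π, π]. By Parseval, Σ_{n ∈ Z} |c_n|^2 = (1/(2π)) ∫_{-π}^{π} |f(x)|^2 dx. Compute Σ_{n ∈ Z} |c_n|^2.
Σ |c_n|^2 = 64π^2/3 + 121

Expand and integrate term by term over [-π, π]:
  ∫ (8x)^2 dx = 64·(2π^3/3); ∫ 2·8·(11)·x dx = 0 (odd integrand); ∫ 11^2 dx = 121·2π.
So (1/(2π)) ∫_{-π}^{π} (8x + 11)^2 dx = 64π^2/3 + 121 = 64π^2/3 + 121.
Parseval ⇒ Σ |c_n|^2 = 64π^2/3 + 121.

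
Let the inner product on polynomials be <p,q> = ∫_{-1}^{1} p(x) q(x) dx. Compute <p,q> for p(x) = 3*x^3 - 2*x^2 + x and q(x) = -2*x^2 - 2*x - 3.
<p,q> = 28/15

Expand the product: p(x)·q(x) = -6*x^5 - 2*x^4 - 7*x^3 + 4*x^2 - 3*x.
∫_{-1}^{1} of each monomial x^k gives [2/(k+1) if k even, 0 if k odd]. Integrating term-by-term (or equivalently evaluating the antiderivative F(x) = -x^6 - 2*x^5/5 - 7*x^4/4 + 4*x^3/3 - 3*x^2/2 at the endpoints):
  F(1) − F(−1) = -199/60 − (-311/60) = 28/15.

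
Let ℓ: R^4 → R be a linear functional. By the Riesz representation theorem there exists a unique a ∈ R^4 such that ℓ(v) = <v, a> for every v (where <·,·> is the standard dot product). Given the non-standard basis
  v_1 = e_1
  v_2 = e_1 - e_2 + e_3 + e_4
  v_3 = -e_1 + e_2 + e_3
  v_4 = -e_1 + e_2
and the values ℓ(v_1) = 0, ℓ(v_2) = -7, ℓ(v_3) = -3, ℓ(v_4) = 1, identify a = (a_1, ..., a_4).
a = (0, 1, -4, -2)

Write a = (a_1, ..., a_4) in the standard basis. For each basis vector v_i, ℓ(v_i) = <v_i, a> is a linear equation in the a_j's. Collect the n equations into a matrix system V a = ℓ, where row i of V is v_i (expressed in the standard basis). Since V is invertible (lower-triangular with 1s on the diagonal, up to permutation), solve by back-substitution:
  V =
[[1, 0, 0, 0],
 [1, -1, 1, 1],
 [-1, 1, 1, 0],
 [-1, 1, 0, 0]]
  V a = (0, -7, -3, 1)
Solving gives a = (0, 1, -4, -2).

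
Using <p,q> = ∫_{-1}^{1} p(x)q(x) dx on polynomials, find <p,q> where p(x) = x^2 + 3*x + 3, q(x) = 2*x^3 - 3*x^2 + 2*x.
<p,q> = -4/5

Expand the product: p(x)·q(x) = 2*x^5 + 3*x^4 - x^3 - 3*x^2 + 6*x.
∫_{-1}^{1} of each monomial x^k gives [2/(k+1) if k even, 0 if k odd]. Integrating term-by-term (or equivalently evaluating the antiderivative F(x) = x^6/3 + 3*x^5/5 - x^4/4 - x^3 + 3*x^2 at the endpoints):
  F(1) − F(−1) = 161/60 − (209/60) = -4/5.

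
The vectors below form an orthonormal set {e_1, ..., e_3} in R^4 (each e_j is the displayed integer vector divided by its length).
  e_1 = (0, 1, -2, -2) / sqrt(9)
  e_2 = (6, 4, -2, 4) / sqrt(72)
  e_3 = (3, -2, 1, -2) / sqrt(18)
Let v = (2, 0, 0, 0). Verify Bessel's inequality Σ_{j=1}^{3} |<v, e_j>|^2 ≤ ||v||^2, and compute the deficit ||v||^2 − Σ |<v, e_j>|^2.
Σ |<v, e_j>|^2 = 4; ||v||^2 = 4; deficit = 0

Write each e_j = u_j / sqrt(<u_j, u_j>) where u_j is the displayed integer vector. Then <v, e_j> = <v, u_j> / sqrt(<u_j, u_j>), so |<v, e_j>|^2 = <v, u_j>^2 / <u_j, u_j>.
Coefficients: <v, e_1> = 0/sqrt(9), <v, e_2> = 12/sqrt(72), <v, e_3> = 6/sqrt(18).
Square and sum: Σ |<v, e_j>|^2 = 4.
Compute ||v||^2 = v·v = 4.
Deficit = 4 − 4 = 0 ≥ 0, confirming Bessel's inequality. (The deficit equals ||v − Σ <v,e_j> e_j||^2, the squared distance from v to span{e_j}.)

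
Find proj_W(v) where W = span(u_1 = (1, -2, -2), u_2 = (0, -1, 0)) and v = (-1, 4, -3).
proj_W(v) = (1, 4, -2)

Set up U = [u_1 | ... | u_2] ∈ R^(3×2). The projector onto W = col(U) is P = U (U^T U)^(-1) U^T.
Compute U^T U =
  [9, 2]
  [2, 1],
and U^T v = (-3, -4).
Solve U^T U · c = U^T v for the coefficients: c = (1, -6). The projection is proj_W(v) = U c.
Check: (v - proj_W(v)) · u_1 = 0  (should be 0).
Check: (v - proj_W(v)) · u_2 = 0  (should be 0).
Result: proj_W(v) = (1, 4, -2).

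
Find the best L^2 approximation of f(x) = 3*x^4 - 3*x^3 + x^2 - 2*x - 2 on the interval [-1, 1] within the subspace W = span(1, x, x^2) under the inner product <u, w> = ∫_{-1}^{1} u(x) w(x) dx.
g(x) = 25*x^2/7 - 19*x/5 - 79/35

The best approximation g ∈ W is the orthogonal projection of f onto W. Writing g = a_0 + a_1 x + a_2 x^2, the coefficients solve the normal equations G · a = b where
  G_{ij} = <φ_i, φ_j> and b_i = <f, φ_i>, with φ_0 = 1, φ_1 = x, φ_2 = x^2.
G =
  [2, 0, 2/3]
  [0, 2/3, 0]
  [2/3, 0, 2/5],
b = (-32/15, -38/15, -8/105).
Solving gives a_0 = -79/35, a_1 = -19/5, a_2 = 25/7, so
  g(x) = 25*x^2/7 - 19*x/5 - 79/35.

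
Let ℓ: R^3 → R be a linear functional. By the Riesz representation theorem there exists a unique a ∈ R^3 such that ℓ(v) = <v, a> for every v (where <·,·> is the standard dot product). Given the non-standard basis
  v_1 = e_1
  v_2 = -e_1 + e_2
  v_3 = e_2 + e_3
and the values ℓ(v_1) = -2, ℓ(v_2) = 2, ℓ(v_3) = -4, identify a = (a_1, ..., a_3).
a = (-2, 0, -4)

Write a = (a_1, ..., a_3) in the standard basis. For each basis vector v_i, ℓ(v_i) = <v_i, a> is a linear equation in the a_j's. Collect the n equations into a matrix system V a = ℓ, where row i of V is v_i (expressed in the standard basis). Since V is invertible (lower-triangular with 1s on the diagonal, up to permutation), solve by back-substitution:
  V =
[[1, 0, 0],
 [-1, 1, 0],
 [0, 1, 1]]
  V a = (-2, 2, -4)
Solving gives a = (-2, 0, -4).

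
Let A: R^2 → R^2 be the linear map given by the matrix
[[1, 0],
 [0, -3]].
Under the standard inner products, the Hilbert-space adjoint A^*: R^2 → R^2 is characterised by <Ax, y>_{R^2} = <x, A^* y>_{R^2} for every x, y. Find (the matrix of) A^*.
A^* = A^T =
[[1, 0],
 [0, -3]]

For real matrices with standard dot products, the defining identity <Ax, y> = <x, A^* y> gives (Ax)^T y = x^T (A^*) y, i.e. x^T A^T y = x^T (A^*) y. Since this holds for all x, y, we must have A^* = A^T. Therefore
A^* =
[[1, 0],
 [0, -3]].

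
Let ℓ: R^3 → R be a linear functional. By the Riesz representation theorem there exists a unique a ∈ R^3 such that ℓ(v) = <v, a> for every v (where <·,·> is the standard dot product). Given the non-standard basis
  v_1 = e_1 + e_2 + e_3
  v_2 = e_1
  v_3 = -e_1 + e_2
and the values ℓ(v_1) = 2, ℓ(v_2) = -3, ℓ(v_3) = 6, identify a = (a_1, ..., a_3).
a = (-3, 3, 2)

Write a = (a_1, ..., a_3) in the standard basis. For each basis vector v_i, ℓ(v_i) = <v_i, a> is a linear equation in the a_j's. Collect the n equations into a matrix system V a = ℓ, where row i of V is v_i (expressed in the standard basis). Since V is invertible (lower-triangular with 1s on the diagonal, up to permutation), solve by back-substitution:
  V =
[[1, 1, 1],
 [1, 0, 0],
 [-1, 1, 0]]
  V a = (2, -3, 6)
Solving gives a = (-3, 3, 2).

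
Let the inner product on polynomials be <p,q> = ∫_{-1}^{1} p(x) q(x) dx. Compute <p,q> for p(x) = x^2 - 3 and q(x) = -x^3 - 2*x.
<p,q> = 0

Expand the product: p(x)·q(x) = -x^5 + x^3 + 6*x.
∫_{-1}^{1} of each monomial x^k gives [2/(k+1) if k even, 0 if k odd]. Integrating term-by-term (or equivalently evaluating the antiderivative F(x) = -x^6/6 + x^4/4 + 3*x^2 at the endpoints):
  F(1) − F(−1) = 37/12 − (37/12) = 0.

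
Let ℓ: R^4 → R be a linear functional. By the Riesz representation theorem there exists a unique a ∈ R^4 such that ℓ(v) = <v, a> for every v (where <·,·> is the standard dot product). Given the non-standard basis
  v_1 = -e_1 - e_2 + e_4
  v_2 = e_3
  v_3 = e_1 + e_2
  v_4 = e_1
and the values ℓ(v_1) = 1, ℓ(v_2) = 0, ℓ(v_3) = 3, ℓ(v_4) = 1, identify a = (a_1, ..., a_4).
a = (1, 2, 0, 4)

Write a = (a_1, ..., a_4) in the standard basis. For each basis vector v_i, ℓ(v_i) = <v_i, a> is a linear equation in the a_j's. Collect the n equations into a matrix system V a = ℓ, where row i of V is v_i (expressed in the standard basis). Since V is invertible (lower-triangular with 1s on the diagonal, up to permutation), solve by back-substitution:
  V =
[[-1, -1, 0, 1],
 [0, 0, 1, 0],
 [1, 1, 0, 0],
 [1, 0, 0, 0]]
  V a = (1, 0, 3, 1)
Solving gives a = (1, 2, 0, 4).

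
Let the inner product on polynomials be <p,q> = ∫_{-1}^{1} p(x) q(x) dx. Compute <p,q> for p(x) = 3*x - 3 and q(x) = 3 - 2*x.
<p,q> = -22

Expand the product: p(x)·q(x) = -6*x^2 + 15*x - 9.
∫_{-1}^{1} of each monomial x^k gives [2/(k+1) if k even, 0 if k odd]. Integrating term-by-term (or equivalently evaluating the antiderivative F(x) = -2*x^3 + 15*x^2/2 - 9*x at the endpoints):
  F(1) − F(−1) = -7/2 − (37/2) = -22.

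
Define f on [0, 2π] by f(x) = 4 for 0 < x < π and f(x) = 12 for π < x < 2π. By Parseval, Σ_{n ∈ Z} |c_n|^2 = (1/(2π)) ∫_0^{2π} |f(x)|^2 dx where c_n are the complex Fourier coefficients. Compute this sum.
Σ |c_n|^2 = 80

Parseval equates the L^2 energy of f (normalised by 1/(2π)) with the ℓ^2 sum of its Fourier coefficients: (1/(2π)) ∫_0^{2π} |f|^2 = Σ |c_n|^2.
Compute the left side: (1/(2π)) [∫_0^π 4^2 dx + ∫_π^{2π} 12^2 dx] = (1/(2π)) · (16π + 144π) = (16 + 144)/2 = 80.
So Σ_{n ∈ Z} |c_n|^2 = 80.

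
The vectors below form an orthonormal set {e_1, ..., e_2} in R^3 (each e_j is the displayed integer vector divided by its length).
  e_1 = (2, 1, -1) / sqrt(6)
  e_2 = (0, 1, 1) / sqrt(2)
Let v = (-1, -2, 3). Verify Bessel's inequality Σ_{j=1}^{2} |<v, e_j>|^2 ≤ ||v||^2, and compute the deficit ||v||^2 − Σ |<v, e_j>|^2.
Σ |<v, e_j>|^2 = 26/3; ||v||^2 = 14; deficit = 16/3

Write each e_j = u_j / sqrt(<u_j, u_j>) where u_j is the displayed integer vector. Then <v, e_j> = <v, u_j> / sqrt(<u_j, u_j>), so |<v, e_j>|^2 = <v, u_j>^2 / <u_j, u_j>.
Coefficients: <v, e_1> = -7/sqrt(6), <v, e_2> = 1/sqrt(2).
Square and sum: Σ |<v, e_j>|^2 = 26/3.
Compute ||v||^2 = v·v = 14.
Deficit = 14 − 26/3 = 16/3 ≥ 0, confirming Bessel's inequality. (The deficit equals ||v − Σ <v,e_j> e_j||^2, the squared distance from v to span{e_j}.)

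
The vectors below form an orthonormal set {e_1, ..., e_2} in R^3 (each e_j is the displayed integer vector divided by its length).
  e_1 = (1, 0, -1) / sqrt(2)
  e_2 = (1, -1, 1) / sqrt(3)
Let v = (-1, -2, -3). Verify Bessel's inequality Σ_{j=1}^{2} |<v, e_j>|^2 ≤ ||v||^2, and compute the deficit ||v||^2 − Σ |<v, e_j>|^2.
Σ |<v, e_j>|^2 = 10/3; ||v||^2 = 14; deficit = 32/3

Write each e_j = u_j / sqrt(<u_j, u_j>) where u_j is the displayed integer vector. Then <v, e_j> = <v, u_j> / sqrt(<u_j, u_j>), so |<v, e_j>|^2 = <v, u_j>^2 / <u_j, u_j>.
Coefficients: <v, e_1> = 2/sqrt(2), <v, e_2> = -2/sqrt(3).
Square and sum: Σ |<v, e_j>|^2 = 10/3.
Compute ||v||^2 = v·v = 14.
Deficit = 14 − 10/3 = 32/3 ≥ 0, confirming Bessel's inequality. (The deficit equals ||v − Σ <v,e_j> e_j||^2, the squared distance from v to span{e_j}.)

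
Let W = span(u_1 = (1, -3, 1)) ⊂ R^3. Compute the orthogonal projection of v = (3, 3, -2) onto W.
proj_W(v) = (-8/11, 24/11, -8/11)

Set up U = [u_1 | ... | u_1] ∈ R^(3×1). The projector onto W = col(U) is P = U (U^T U)^(-1) U^T.
Compute U^T U =
  [11],
and U^T v = (-8).
Solve U^T U · c = U^T v for the coefficients: c = (-8/11). The projection is proj_W(v) = U c.
Check: (v - proj_W(v)) · u_1 = 0  (should be 0).
Result: proj_W(v) = (-8/11, 24/11, -8/11).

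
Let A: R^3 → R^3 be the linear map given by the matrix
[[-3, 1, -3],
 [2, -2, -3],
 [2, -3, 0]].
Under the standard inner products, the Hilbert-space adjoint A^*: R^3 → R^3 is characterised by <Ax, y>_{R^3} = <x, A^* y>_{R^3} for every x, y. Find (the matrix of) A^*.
A^* = A^T =
[[-3, 2, 2],
 [1, -2, -3],
 [-3, -3, 0]]

For real matrices with standard dot products, the defining identity <Ax, y> = <x, A^* y> gives (Ax)^T y = x^T (A^*) y, i.e. x^T A^T y = x^T (A^*) y. Since this holds for all x, y, we must have A^* = A^T. Therefore
A^* =
[[-3, 2, 2],
 [1, -2, -3],
 [-3, -3, 0]].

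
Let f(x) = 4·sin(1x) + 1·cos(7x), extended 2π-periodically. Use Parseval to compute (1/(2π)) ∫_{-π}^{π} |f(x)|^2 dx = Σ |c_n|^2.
Σ |c_n|^2 = 17/2

Expand |f|^2 and use orthogonality of {sin(nx), cos(mx)} on [-π, π]:
  ∫_{-π}^{π} sin(nx)^2 dx = π, ∫ cos(mx)^2 dx = π, and cross terms integrate to 0.
So ∫_{-π}^{π} f(x)^2 dx = 4^2 · π + 1^2 · π = (16 + 1)π.
Divide by 2π: (16 + 1)/2 = 17/2.
By Parseval, this equals Σ |c_n|^2.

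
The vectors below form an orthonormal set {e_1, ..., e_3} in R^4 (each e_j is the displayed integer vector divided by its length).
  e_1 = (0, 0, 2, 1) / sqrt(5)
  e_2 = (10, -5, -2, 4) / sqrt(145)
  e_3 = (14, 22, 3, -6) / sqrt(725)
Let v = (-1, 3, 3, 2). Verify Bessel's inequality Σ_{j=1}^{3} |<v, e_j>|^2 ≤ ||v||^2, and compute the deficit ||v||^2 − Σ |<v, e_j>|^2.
Σ |<v, e_j>|^2 = 494/25; ||v||^2 = 23; deficit = 81/25

Write each e_j = u_j / sqrt(<u_j, u_j>) where u_j is the displayed integer vector. Then <v, e_j> = <v, u_j> / sqrt(<u_j, u_j>), so |<v, e_j>|^2 = <v, u_j>^2 / <u_j, u_j>.
Coefficients: <v, e_1> = 8/sqrt(5), <v, e_2> = -23/sqrt(145), <v, e_3> = 49/sqrt(725).
Square and sum: Σ |<v, e_j>|^2 = 494/25.
Compute ||v||^2 = v·v = 23.
Deficit = 23 − 494/25 = 81/25 ≥ 0, confirming Bessel's inequality. (The deficit equals ||v − Σ <v,e_j> e_j||^2, the squared distance from v to span{e_j}.)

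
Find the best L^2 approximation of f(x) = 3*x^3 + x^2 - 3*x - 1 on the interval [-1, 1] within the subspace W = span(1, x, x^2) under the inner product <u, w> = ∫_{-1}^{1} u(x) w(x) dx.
g(x) = x^2 - 6*x/5 - 1

The best approximation g ∈ W is the orthogonal projection of f onto W. Writing g = a_0 + a_1 x + a_2 x^2, the coefficients solve the normal equations G · a = b where
  G_{ij} = <φ_i, φ_j> and b_i = <f, φ_i>, with φ_0 = 1, φ_1 = x, φ_2 = x^2.
G =
  [2, 0, 2/3]
  [0, 2/3, 0]
  [2/3, 0, 2/5],
b = (-4/3, -4/5, -4/15).
Solving gives a_0 = -1, a_1 = -6/5, a_2 = 1, so
  g(x) = x^2 - 6*x/5 - 1.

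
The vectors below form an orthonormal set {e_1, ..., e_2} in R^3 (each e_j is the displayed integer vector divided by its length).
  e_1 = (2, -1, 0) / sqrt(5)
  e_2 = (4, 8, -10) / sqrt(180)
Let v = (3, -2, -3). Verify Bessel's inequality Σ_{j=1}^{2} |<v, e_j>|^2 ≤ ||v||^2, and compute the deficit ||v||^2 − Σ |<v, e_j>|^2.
Σ |<v, e_j>|^2 = 149/9; ||v||^2 = 22; deficit = 49/9

Write each e_j = u_j / sqrt(<u_j, u_j>) where u_j is the displayed integer vector. Then <v, e_j> = <v, u_j> / sqrt(<u_j, u_j>), so |<v, e_j>|^2 = <v, u_j>^2 / <u_j, u_j>.
Coefficients: <v, e_1> = 8/sqrt(5), <v, e_2> = 26/sqrt(180).
Square and sum: Σ |<v, e_j>|^2 = 149/9.
Compute ||v||^2 = v·v = 22.
Deficit = 22 − 149/9 = 49/9 ≥ 0, confirming Bessel's inequality. (The deficit equals ||v − Σ <v,e_j> e_j||^2, the squared distance from v to span{e_j}.)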